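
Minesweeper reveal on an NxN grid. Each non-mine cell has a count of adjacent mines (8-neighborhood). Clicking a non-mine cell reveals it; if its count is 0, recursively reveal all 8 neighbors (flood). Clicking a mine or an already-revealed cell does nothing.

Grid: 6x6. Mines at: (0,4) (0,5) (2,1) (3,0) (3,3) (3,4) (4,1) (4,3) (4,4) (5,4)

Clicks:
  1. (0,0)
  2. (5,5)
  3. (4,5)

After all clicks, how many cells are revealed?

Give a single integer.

Answer: 10

Derivation:
Click 1 (0,0) count=0: revealed 8 new [(0,0) (0,1) (0,2) (0,3) (1,0) (1,1) (1,2) (1,3)] -> total=8
Click 2 (5,5) count=2: revealed 1 new [(5,5)] -> total=9
Click 3 (4,5) count=3: revealed 1 new [(4,5)] -> total=10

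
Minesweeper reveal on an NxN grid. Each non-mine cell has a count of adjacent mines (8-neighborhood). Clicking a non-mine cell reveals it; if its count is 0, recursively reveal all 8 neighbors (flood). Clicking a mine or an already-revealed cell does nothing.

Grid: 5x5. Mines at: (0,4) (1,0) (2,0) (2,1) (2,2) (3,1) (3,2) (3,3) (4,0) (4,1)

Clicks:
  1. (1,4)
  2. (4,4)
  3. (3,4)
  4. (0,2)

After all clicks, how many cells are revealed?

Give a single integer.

Answer: 9

Derivation:
Click 1 (1,4) count=1: revealed 1 new [(1,4)] -> total=1
Click 2 (4,4) count=1: revealed 1 new [(4,4)] -> total=2
Click 3 (3,4) count=1: revealed 1 new [(3,4)] -> total=3
Click 4 (0,2) count=0: revealed 6 new [(0,1) (0,2) (0,3) (1,1) (1,2) (1,3)] -> total=9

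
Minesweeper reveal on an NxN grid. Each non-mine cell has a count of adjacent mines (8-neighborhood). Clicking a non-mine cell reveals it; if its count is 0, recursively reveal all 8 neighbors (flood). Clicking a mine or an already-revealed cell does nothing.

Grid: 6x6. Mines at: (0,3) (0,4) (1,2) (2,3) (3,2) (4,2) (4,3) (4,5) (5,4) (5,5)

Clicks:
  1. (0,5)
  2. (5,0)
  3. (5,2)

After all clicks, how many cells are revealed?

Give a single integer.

Answer: 14

Derivation:
Click 1 (0,5) count=1: revealed 1 new [(0,5)] -> total=1
Click 2 (5,0) count=0: revealed 12 new [(0,0) (0,1) (1,0) (1,1) (2,0) (2,1) (3,0) (3,1) (4,0) (4,1) (5,0) (5,1)] -> total=13
Click 3 (5,2) count=2: revealed 1 new [(5,2)] -> total=14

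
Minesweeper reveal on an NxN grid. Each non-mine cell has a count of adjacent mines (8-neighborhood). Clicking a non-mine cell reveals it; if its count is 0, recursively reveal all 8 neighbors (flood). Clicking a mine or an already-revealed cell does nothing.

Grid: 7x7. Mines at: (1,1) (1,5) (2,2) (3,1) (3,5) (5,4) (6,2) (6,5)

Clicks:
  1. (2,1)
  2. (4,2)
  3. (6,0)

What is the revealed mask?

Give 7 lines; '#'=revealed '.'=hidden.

Answer: .......
.......
.#.....
.......
###....
##.....
##.....

Derivation:
Click 1 (2,1) count=3: revealed 1 new [(2,1)] -> total=1
Click 2 (4,2) count=1: revealed 1 new [(4,2)] -> total=2
Click 3 (6,0) count=0: revealed 6 new [(4,0) (4,1) (5,0) (5,1) (6,0) (6,1)] -> total=8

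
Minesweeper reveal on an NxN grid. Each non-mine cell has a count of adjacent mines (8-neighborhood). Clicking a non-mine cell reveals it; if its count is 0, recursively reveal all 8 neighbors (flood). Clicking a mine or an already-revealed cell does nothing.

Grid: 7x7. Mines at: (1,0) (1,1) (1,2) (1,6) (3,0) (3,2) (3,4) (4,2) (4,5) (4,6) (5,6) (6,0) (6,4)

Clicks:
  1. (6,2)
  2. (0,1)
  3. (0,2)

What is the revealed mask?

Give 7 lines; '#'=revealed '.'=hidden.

Answer: .##....
.......
.......
.......
.......
.###...
.###...

Derivation:
Click 1 (6,2) count=0: revealed 6 new [(5,1) (5,2) (5,3) (6,1) (6,2) (6,3)] -> total=6
Click 2 (0,1) count=3: revealed 1 new [(0,1)] -> total=7
Click 3 (0,2) count=2: revealed 1 new [(0,2)] -> total=8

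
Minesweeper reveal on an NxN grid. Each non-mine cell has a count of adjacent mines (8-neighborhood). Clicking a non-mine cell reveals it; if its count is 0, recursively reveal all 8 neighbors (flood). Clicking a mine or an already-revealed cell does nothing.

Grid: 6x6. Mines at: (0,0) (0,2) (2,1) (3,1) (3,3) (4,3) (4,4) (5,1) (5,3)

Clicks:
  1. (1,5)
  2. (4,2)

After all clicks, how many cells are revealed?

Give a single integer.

Answer: 12

Derivation:
Click 1 (1,5) count=0: revealed 11 new [(0,3) (0,4) (0,5) (1,3) (1,4) (1,5) (2,3) (2,4) (2,5) (3,4) (3,5)] -> total=11
Click 2 (4,2) count=5: revealed 1 new [(4,2)] -> total=12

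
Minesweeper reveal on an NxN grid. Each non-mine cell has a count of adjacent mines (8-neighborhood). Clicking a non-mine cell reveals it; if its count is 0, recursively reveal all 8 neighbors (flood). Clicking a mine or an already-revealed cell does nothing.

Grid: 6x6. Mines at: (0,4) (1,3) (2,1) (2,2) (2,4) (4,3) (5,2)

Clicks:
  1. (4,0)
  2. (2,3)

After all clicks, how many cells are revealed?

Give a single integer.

Answer: 7

Derivation:
Click 1 (4,0) count=0: revealed 6 new [(3,0) (3,1) (4,0) (4,1) (5,0) (5,1)] -> total=6
Click 2 (2,3) count=3: revealed 1 new [(2,3)] -> total=7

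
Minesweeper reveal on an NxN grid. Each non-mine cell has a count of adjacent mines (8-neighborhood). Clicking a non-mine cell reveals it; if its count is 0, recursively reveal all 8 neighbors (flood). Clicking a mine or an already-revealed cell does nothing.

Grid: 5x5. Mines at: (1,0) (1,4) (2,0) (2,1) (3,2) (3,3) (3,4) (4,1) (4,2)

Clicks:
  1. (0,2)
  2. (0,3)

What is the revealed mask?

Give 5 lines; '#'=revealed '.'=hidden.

Answer: .###.
.###.
.....
.....
.....

Derivation:
Click 1 (0,2) count=0: revealed 6 new [(0,1) (0,2) (0,3) (1,1) (1,2) (1,3)] -> total=6
Click 2 (0,3) count=1: revealed 0 new [(none)] -> total=6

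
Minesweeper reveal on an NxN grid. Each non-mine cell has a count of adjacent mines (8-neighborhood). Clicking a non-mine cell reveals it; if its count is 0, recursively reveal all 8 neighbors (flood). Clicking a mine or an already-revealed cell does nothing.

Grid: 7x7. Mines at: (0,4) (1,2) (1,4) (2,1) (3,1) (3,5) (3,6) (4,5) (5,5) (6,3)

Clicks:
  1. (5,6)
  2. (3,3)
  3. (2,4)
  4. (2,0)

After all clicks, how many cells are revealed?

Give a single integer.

Answer: 14

Derivation:
Click 1 (5,6) count=2: revealed 1 new [(5,6)] -> total=1
Click 2 (3,3) count=0: revealed 12 new [(2,2) (2,3) (2,4) (3,2) (3,3) (3,4) (4,2) (4,3) (4,4) (5,2) (5,3) (5,4)] -> total=13
Click 3 (2,4) count=2: revealed 0 new [(none)] -> total=13
Click 4 (2,0) count=2: revealed 1 new [(2,0)] -> total=14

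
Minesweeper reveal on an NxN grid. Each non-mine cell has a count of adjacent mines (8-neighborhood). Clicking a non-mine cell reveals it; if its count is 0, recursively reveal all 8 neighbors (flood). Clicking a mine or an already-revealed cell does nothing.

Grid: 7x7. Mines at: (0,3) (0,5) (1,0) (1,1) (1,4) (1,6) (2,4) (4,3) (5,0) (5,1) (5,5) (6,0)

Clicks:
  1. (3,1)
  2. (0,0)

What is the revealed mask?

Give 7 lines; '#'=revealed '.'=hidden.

Click 1 (3,1) count=0: revealed 9 new [(2,0) (2,1) (2,2) (3,0) (3,1) (3,2) (4,0) (4,1) (4,2)] -> total=9
Click 2 (0,0) count=2: revealed 1 new [(0,0)] -> total=10

Answer: #......
.......
###....
###....
###....
.......
.......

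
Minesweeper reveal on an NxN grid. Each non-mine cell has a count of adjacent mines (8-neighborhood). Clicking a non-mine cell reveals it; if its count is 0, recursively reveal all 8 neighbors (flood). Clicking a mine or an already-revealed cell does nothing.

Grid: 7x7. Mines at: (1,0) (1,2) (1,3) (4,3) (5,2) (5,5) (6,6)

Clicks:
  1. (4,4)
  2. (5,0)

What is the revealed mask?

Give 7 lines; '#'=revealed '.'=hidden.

Click 1 (4,4) count=2: revealed 1 new [(4,4)] -> total=1
Click 2 (5,0) count=0: revealed 13 new [(2,0) (2,1) (2,2) (3,0) (3,1) (3,2) (4,0) (4,1) (4,2) (5,0) (5,1) (6,0) (6,1)] -> total=14

Answer: .......
.......
###....
###....
###.#..
##.....
##.....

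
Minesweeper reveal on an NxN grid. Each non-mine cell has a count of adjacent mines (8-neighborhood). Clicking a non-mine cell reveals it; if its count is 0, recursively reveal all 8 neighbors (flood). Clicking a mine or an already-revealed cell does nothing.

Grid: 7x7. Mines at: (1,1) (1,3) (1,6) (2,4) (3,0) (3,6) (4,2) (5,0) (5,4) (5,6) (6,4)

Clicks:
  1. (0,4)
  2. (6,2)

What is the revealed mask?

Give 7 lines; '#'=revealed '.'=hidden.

Click 1 (0,4) count=1: revealed 1 new [(0,4)] -> total=1
Click 2 (6,2) count=0: revealed 6 new [(5,1) (5,2) (5,3) (6,1) (6,2) (6,3)] -> total=7

Answer: ....#..
.......
.......
.......
.......
.###...
.###...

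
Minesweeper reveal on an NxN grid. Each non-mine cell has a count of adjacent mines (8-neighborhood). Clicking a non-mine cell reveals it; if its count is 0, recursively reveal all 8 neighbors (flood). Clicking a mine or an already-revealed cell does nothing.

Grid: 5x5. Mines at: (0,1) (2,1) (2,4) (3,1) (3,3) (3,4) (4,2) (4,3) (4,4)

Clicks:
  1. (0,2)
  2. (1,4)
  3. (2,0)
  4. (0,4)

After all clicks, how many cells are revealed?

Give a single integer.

Click 1 (0,2) count=1: revealed 1 new [(0,2)] -> total=1
Click 2 (1,4) count=1: revealed 1 new [(1,4)] -> total=2
Click 3 (2,0) count=2: revealed 1 new [(2,0)] -> total=3
Click 4 (0,4) count=0: revealed 4 new [(0,3) (0,4) (1,2) (1,3)] -> total=7

Answer: 7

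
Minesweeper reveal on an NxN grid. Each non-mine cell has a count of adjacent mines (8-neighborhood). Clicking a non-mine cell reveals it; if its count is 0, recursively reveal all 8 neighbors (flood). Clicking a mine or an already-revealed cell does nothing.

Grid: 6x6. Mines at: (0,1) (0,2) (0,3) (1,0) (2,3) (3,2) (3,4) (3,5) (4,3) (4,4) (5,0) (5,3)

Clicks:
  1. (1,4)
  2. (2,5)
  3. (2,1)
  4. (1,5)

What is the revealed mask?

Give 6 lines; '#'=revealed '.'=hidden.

Answer: ....##
....##
.#..##
......
......
......

Derivation:
Click 1 (1,4) count=2: revealed 1 new [(1,4)] -> total=1
Click 2 (2,5) count=2: revealed 1 new [(2,5)] -> total=2
Click 3 (2,1) count=2: revealed 1 new [(2,1)] -> total=3
Click 4 (1,5) count=0: revealed 4 new [(0,4) (0,5) (1,5) (2,4)] -> total=7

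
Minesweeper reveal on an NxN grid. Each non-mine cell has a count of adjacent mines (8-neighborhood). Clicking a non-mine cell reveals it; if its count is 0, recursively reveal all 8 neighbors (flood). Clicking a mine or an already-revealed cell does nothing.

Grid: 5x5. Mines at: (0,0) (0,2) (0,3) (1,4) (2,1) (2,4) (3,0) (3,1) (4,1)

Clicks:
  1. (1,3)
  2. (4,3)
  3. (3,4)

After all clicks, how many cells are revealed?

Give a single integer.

Answer: 7

Derivation:
Click 1 (1,3) count=4: revealed 1 new [(1,3)] -> total=1
Click 2 (4,3) count=0: revealed 6 new [(3,2) (3,3) (3,4) (4,2) (4,3) (4,4)] -> total=7
Click 3 (3,4) count=1: revealed 0 new [(none)] -> total=7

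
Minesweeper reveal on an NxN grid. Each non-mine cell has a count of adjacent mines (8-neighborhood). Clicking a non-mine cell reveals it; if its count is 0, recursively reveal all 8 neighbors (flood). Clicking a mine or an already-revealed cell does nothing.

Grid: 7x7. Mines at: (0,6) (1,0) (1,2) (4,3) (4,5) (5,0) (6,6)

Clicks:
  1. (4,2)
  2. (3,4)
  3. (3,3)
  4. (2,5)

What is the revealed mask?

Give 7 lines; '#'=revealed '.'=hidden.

Click 1 (4,2) count=1: revealed 1 new [(4,2)] -> total=1
Click 2 (3,4) count=2: revealed 1 new [(3,4)] -> total=2
Click 3 (3,3) count=1: revealed 1 new [(3,3)] -> total=3
Click 4 (2,5) count=0: revealed 13 new [(0,3) (0,4) (0,5) (1,3) (1,4) (1,5) (1,6) (2,3) (2,4) (2,5) (2,6) (3,5) (3,6)] -> total=16

Answer: ...###.
...####
...####
...####
..#....
.......
.......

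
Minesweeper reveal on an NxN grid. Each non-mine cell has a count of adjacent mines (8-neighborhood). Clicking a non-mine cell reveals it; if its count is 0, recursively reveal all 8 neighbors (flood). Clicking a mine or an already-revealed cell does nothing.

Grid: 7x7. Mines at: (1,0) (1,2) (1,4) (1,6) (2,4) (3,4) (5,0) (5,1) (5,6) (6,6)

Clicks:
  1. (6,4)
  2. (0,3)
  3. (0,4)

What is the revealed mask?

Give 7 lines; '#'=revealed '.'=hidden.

Answer: ...##..
.......
.......
.......
..####.
..####.
..####.

Derivation:
Click 1 (6,4) count=0: revealed 12 new [(4,2) (4,3) (4,4) (4,5) (5,2) (5,3) (5,4) (5,5) (6,2) (6,3) (6,4) (6,5)] -> total=12
Click 2 (0,3) count=2: revealed 1 new [(0,3)] -> total=13
Click 3 (0,4) count=1: revealed 1 new [(0,4)] -> total=14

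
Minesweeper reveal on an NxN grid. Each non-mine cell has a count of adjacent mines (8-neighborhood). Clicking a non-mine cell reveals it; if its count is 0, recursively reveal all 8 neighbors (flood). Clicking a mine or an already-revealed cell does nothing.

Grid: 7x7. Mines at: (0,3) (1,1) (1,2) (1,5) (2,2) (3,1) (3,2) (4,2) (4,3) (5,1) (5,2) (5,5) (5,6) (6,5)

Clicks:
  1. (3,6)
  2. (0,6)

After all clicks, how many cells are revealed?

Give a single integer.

Click 1 (3,6) count=0: revealed 9 new [(2,4) (2,5) (2,6) (3,4) (3,5) (3,6) (4,4) (4,5) (4,6)] -> total=9
Click 2 (0,6) count=1: revealed 1 new [(0,6)] -> total=10

Answer: 10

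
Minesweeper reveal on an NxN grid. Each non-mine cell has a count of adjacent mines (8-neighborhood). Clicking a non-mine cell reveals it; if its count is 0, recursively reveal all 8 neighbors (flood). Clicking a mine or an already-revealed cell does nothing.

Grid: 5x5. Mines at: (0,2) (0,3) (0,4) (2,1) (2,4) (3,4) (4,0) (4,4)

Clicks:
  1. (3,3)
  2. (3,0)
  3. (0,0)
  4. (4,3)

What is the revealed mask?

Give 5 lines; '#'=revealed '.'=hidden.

Click 1 (3,3) count=3: revealed 1 new [(3,3)] -> total=1
Click 2 (3,0) count=2: revealed 1 new [(3,0)] -> total=2
Click 3 (0,0) count=0: revealed 4 new [(0,0) (0,1) (1,0) (1,1)] -> total=6
Click 4 (4,3) count=2: revealed 1 new [(4,3)] -> total=7

Answer: ##...
##...
.....
#..#.
...#.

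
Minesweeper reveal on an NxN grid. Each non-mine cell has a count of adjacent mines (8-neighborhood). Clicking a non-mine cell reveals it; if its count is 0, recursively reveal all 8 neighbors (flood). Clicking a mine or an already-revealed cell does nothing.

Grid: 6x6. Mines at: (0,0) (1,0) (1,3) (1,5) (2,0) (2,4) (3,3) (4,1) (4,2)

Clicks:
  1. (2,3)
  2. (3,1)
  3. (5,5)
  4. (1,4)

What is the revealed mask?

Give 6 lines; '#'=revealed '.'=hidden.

Click 1 (2,3) count=3: revealed 1 new [(2,3)] -> total=1
Click 2 (3,1) count=3: revealed 1 new [(3,1)] -> total=2
Click 3 (5,5) count=0: revealed 8 new [(3,4) (3,5) (4,3) (4,4) (4,5) (5,3) (5,4) (5,5)] -> total=10
Click 4 (1,4) count=3: revealed 1 new [(1,4)] -> total=11

Answer: ......
....#.
...#..
.#..##
...###
...###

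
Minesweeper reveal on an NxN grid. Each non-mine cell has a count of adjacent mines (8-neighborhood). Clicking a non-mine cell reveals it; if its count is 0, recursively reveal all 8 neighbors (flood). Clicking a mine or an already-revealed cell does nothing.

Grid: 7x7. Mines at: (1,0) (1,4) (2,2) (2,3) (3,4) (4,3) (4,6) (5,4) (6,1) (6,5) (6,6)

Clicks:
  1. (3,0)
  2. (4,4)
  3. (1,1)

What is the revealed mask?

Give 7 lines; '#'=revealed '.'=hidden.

Click 1 (3,0) count=0: revealed 11 new [(2,0) (2,1) (3,0) (3,1) (3,2) (4,0) (4,1) (4,2) (5,0) (5,1) (5,2)] -> total=11
Click 2 (4,4) count=3: revealed 1 new [(4,4)] -> total=12
Click 3 (1,1) count=2: revealed 1 new [(1,1)] -> total=13

Answer: .......
.#.....
##.....
###....
###.#..
###....
.......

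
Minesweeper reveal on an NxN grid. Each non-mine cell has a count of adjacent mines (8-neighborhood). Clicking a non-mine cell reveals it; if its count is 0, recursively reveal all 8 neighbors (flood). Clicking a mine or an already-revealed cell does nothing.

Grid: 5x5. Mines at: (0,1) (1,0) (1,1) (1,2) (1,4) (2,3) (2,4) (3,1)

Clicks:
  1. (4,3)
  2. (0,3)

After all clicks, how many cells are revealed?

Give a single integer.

Answer: 7

Derivation:
Click 1 (4,3) count=0: revealed 6 new [(3,2) (3,3) (3,4) (4,2) (4,3) (4,4)] -> total=6
Click 2 (0,3) count=2: revealed 1 new [(0,3)] -> total=7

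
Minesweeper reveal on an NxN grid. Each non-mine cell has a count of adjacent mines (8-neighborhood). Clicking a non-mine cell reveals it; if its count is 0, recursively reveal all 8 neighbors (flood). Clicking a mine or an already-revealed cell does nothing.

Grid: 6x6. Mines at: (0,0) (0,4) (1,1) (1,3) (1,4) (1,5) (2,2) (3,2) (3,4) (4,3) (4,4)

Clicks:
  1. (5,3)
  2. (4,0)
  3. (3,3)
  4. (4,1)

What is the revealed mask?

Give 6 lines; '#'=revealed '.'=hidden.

Click 1 (5,3) count=2: revealed 1 new [(5,3)] -> total=1
Click 2 (4,0) count=0: revealed 10 new [(2,0) (2,1) (3,0) (3,1) (4,0) (4,1) (4,2) (5,0) (5,1) (5,2)] -> total=11
Click 3 (3,3) count=5: revealed 1 new [(3,3)] -> total=12
Click 4 (4,1) count=1: revealed 0 new [(none)] -> total=12

Answer: ......
......
##....
##.#..
###...
####..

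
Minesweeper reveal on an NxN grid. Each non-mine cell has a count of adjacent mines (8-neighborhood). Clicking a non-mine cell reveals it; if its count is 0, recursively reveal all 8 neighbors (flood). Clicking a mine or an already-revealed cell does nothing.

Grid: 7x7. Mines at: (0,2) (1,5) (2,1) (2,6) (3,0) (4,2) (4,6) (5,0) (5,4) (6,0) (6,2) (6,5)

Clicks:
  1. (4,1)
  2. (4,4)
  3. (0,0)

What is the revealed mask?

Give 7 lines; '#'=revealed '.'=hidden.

Click 1 (4,1) count=3: revealed 1 new [(4,1)] -> total=1
Click 2 (4,4) count=1: revealed 1 new [(4,4)] -> total=2
Click 3 (0,0) count=0: revealed 4 new [(0,0) (0,1) (1,0) (1,1)] -> total=6

Answer: ##.....
##.....
.......
.......
.#..#..
.......
.......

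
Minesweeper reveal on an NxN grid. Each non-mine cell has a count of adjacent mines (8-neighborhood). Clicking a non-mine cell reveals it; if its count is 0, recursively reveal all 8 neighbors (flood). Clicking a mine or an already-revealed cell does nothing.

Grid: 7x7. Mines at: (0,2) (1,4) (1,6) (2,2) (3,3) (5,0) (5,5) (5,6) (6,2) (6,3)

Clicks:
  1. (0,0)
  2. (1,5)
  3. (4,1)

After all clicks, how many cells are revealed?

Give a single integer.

Click 1 (0,0) count=0: revealed 10 new [(0,0) (0,1) (1,0) (1,1) (2,0) (2,1) (3,0) (3,1) (4,0) (4,1)] -> total=10
Click 2 (1,5) count=2: revealed 1 new [(1,5)] -> total=11
Click 3 (4,1) count=1: revealed 0 new [(none)] -> total=11

Answer: 11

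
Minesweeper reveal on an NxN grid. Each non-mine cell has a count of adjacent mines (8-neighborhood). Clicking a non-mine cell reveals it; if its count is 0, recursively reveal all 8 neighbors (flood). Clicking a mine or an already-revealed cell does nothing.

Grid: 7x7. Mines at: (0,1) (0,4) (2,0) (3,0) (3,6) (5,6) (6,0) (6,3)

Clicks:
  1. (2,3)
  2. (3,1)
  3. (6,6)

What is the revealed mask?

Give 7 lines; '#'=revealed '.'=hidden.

Answer: .......
.#####.
.#####.
.#####.
.#####.
.#####.
......#

Derivation:
Click 1 (2,3) count=0: revealed 25 new [(1,1) (1,2) (1,3) (1,4) (1,5) (2,1) (2,2) (2,3) (2,4) (2,5) (3,1) (3,2) (3,3) (3,4) (3,5) (4,1) (4,2) (4,3) (4,4) (4,5) (5,1) (5,2) (5,3) (5,4) (5,5)] -> total=25
Click 2 (3,1) count=2: revealed 0 new [(none)] -> total=25
Click 3 (6,6) count=1: revealed 1 new [(6,6)] -> total=26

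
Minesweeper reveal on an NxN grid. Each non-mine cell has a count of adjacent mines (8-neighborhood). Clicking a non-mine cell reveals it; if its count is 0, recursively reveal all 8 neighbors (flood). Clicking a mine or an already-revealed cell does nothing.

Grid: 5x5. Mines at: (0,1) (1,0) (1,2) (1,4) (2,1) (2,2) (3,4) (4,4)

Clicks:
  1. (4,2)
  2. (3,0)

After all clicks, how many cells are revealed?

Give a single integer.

Answer: 8

Derivation:
Click 1 (4,2) count=0: revealed 8 new [(3,0) (3,1) (3,2) (3,3) (4,0) (4,1) (4,2) (4,3)] -> total=8
Click 2 (3,0) count=1: revealed 0 new [(none)] -> total=8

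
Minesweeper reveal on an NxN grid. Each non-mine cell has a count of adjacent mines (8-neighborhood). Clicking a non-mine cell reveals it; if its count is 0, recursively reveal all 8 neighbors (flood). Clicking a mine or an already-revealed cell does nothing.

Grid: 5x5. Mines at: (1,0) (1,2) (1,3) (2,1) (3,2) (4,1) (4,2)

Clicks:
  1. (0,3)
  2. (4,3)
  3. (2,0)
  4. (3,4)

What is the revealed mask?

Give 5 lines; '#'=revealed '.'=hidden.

Answer: ...#.
.....
#..##
...##
...##

Derivation:
Click 1 (0,3) count=2: revealed 1 new [(0,3)] -> total=1
Click 2 (4,3) count=2: revealed 1 new [(4,3)] -> total=2
Click 3 (2,0) count=2: revealed 1 new [(2,0)] -> total=3
Click 4 (3,4) count=0: revealed 5 new [(2,3) (2,4) (3,3) (3,4) (4,4)] -> total=8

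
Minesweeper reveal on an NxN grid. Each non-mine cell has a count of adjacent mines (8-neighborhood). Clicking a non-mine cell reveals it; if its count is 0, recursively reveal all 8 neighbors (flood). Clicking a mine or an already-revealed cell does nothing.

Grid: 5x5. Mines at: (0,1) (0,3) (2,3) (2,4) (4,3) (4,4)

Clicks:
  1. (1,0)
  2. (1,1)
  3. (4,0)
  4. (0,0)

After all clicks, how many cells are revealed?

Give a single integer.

Click 1 (1,0) count=1: revealed 1 new [(1,0)] -> total=1
Click 2 (1,1) count=1: revealed 1 new [(1,1)] -> total=2
Click 3 (4,0) count=0: revealed 10 new [(1,2) (2,0) (2,1) (2,2) (3,0) (3,1) (3,2) (4,0) (4,1) (4,2)] -> total=12
Click 4 (0,0) count=1: revealed 1 new [(0,0)] -> total=13

Answer: 13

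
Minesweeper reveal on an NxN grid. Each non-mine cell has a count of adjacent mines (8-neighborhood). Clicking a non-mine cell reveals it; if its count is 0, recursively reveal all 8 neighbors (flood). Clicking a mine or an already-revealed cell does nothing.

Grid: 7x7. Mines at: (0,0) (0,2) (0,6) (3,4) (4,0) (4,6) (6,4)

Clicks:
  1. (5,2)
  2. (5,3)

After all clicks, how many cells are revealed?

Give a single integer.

Answer: 23

Derivation:
Click 1 (5,2) count=0: revealed 23 new [(1,0) (1,1) (1,2) (1,3) (2,0) (2,1) (2,2) (2,3) (3,0) (3,1) (3,2) (3,3) (4,1) (4,2) (4,3) (5,0) (5,1) (5,2) (5,3) (6,0) (6,1) (6,2) (6,3)] -> total=23
Click 2 (5,3) count=1: revealed 0 new [(none)] -> total=23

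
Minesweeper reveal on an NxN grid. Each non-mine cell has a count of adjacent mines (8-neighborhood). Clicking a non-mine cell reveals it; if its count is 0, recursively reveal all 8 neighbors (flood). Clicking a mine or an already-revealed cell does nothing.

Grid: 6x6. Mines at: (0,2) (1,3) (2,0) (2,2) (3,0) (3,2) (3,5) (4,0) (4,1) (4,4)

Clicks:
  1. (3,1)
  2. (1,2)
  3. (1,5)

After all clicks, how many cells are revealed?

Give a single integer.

Answer: 8

Derivation:
Click 1 (3,1) count=6: revealed 1 new [(3,1)] -> total=1
Click 2 (1,2) count=3: revealed 1 new [(1,2)] -> total=2
Click 3 (1,5) count=0: revealed 6 new [(0,4) (0,5) (1,4) (1,5) (2,4) (2,5)] -> total=8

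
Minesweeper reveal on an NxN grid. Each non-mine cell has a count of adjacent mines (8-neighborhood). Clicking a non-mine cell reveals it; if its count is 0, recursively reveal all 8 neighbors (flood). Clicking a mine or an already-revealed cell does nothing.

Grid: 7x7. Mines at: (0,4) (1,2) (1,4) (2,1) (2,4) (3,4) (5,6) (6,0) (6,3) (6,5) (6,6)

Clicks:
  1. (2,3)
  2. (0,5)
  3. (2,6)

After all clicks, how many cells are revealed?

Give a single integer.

Click 1 (2,3) count=4: revealed 1 new [(2,3)] -> total=1
Click 2 (0,5) count=2: revealed 1 new [(0,5)] -> total=2
Click 3 (2,6) count=0: revealed 9 new [(0,6) (1,5) (1,6) (2,5) (2,6) (3,5) (3,6) (4,5) (4,6)] -> total=11

Answer: 11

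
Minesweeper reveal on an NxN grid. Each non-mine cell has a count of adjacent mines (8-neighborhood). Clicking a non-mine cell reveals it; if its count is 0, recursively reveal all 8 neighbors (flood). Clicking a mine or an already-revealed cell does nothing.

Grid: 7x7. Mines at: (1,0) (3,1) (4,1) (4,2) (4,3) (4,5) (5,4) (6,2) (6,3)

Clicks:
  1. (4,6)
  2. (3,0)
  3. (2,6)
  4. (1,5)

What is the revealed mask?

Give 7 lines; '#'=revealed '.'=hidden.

Answer: .######
.######
.######
#.#####
......#
.......
.......

Derivation:
Click 1 (4,6) count=1: revealed 1 new [(4,6)] -> total=1
Click 2 (3,0) count=2: revealed 1 new [(3,0)] -> total=2
Click 3 (2,6) count=0: revealed 23 new [(0,1) (0,2) (0,3) (0,4) (0,5) (0,6) (1,1) (1,2) (1,3) (1,4) (1,5) (1,6) (2,1) (2,2) (2,3) (2,4) (2,5) (2,6) (3,2) (3,3) (3,4) (3,5) (3,6)] -> total=25
Click 4 (1,5) count=0: revealed 0 new [(none)] -> total=25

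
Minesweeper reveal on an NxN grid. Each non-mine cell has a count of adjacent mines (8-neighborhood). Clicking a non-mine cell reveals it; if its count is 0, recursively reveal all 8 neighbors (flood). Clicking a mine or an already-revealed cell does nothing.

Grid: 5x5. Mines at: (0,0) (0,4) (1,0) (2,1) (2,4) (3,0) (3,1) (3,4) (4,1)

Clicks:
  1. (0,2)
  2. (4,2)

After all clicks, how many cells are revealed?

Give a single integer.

Click 1 (0,2) count=0: revealed 6 new [(0,1) (0,2) (0,3) (1,1) (1,2) (1,3)] -> total=6
Click 2 (4,2) count=2: revealed 1 new [(4,2)] -> total=7

Answer: 7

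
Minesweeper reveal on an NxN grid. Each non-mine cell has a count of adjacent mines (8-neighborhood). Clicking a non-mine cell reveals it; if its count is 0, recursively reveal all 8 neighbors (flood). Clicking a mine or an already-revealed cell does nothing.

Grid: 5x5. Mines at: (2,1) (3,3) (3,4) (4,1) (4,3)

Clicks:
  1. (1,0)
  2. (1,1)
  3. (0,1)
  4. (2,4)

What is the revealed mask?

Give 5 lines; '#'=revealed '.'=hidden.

Click 1 (1,0) count=1: revealed 1 new [(1,0)] -> total=1
Click 2 (1,1) count=1: revealed 1 new [(1,1)] -> total=2
Click 3 (0,1) count=0: revealed 11 new [(0,0) (0,1) (0,2) (0,3) (0,4) (1,2) (1,3) (1,4) (2,2) (2,3) (2,4)] -> total=13
Click 4 (2,4) count=2: revealed 0 new [(none)] -> total=13

Answer: #####
#####
..###
.....
.....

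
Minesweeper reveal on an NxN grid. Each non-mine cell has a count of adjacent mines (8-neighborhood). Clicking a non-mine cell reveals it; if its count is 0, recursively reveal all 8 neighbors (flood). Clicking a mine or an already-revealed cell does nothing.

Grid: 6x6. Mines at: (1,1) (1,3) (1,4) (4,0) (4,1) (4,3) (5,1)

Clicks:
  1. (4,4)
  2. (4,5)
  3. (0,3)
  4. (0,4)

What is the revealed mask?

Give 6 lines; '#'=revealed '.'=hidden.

Click 1 (4,4) count=1: revealed 1 new [(4,4)] -> total=1
Click 2 (4,5) count=0: revealed 7 new [(2,4) (2,5) (3,4) (3,5) (4,5) (5,4) (5,5)] -> total=8
Click 3 (0,3) count=2: revealed 1 new [(0,3)] -> total=9
Click 4 (0,4) count=2: revealed 1 new [(0,4)] -> total=10

Answer: ...##.
......
....##
....##
....##
....##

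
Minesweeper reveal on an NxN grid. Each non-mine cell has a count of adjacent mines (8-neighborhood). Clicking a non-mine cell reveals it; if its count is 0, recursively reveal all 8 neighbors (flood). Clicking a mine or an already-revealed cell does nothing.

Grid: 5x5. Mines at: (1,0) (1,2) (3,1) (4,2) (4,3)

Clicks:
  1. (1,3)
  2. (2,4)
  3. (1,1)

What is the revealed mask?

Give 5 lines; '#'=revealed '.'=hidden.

Click 1 (1,3) count=1: revealed 1 new [(1,3)] -> total=1
Click 2 (2,4) count=0: revealed 7 new [(0,3) (0,4) (1,4) (2,3) (2,4) (3,3) (3,4)] -> total=8
Click 3 (1,1) count=2: revealed 1 new [(1,1)] -> total=9

Answer: ...##
.#.##
...##
...##
.....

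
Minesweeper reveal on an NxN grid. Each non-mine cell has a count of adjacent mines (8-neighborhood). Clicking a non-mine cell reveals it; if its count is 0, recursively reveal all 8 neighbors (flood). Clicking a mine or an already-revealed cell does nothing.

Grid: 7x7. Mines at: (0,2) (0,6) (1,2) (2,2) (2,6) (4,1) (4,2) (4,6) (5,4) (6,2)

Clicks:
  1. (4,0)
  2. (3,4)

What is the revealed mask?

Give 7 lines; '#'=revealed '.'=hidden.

Answer: ...###.
...###.
...###.
...###.
#..###.
.......
.......

Derivation:
Click 1 (4,0) count=1: revealed 1 new [(4,0)] -> total=1
Click 2 (3,4) count=0: revealed 15 new [(0,3) (0,4) (0,5) (1,3) (1,4) (1,5) (2,3) (2,4) (2,5) (3,3) (3,4) (3,5) (4,3) (4,4) (4,5)] -> total=16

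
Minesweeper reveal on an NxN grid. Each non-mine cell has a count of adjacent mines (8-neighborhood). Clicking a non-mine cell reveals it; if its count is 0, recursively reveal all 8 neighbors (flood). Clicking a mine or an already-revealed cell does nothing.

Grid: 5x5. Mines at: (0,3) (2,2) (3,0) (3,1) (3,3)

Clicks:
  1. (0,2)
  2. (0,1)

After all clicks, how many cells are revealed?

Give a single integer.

Answer: 8

Derivation:
Click 1 (0,2) count=1: revealed 1 new [(0,2)] -> total=1
Click 2 (0,1) count=0: revealed 7 new [(0,0) (0,1) (1,0) (1,1) (1,2) (2,0) (2,1)] -> total=8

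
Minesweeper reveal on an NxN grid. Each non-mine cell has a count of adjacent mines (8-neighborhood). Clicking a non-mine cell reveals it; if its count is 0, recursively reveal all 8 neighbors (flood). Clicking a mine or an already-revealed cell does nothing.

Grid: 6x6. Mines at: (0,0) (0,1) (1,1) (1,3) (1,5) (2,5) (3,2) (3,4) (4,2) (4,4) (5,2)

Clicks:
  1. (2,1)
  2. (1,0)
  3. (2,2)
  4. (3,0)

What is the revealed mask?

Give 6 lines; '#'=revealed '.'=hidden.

Click 1 (2,1) count=2: revealed 1 new [(2,1)] -> total=1
Click 2 (1,0) count=3: revealed 1 new [(1,0)] -> total=2
Click 3 (2,2) count=3: revealed 1 new [(2,2)] -> total=3
Click 4 (3,0) count=0: revealed 7 new [(2,0) (3,0) (3,1) (4,0) (4,1) (5,0) (5,1)] -> total=10

Answer: ......
#.....
###...
##....
##....
##....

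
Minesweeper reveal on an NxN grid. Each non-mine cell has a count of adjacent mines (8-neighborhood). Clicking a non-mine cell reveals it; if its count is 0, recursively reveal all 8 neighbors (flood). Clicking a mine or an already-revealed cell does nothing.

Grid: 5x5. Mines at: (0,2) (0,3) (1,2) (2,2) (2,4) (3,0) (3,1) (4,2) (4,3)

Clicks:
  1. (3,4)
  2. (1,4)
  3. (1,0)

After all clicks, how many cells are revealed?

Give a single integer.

Click 1 (3,4) count=2: revealed 1 new [(3,4)] -> total=1
Click 2 (1,4) count=2: revealed 1 new [(1,4)] -> total=2
Click 3 (1,0) count=0: revealed 6 new [(0,0) (0,1) (1,0) (1,1) (2,0) (2,1)] -> total=8

Answer: 8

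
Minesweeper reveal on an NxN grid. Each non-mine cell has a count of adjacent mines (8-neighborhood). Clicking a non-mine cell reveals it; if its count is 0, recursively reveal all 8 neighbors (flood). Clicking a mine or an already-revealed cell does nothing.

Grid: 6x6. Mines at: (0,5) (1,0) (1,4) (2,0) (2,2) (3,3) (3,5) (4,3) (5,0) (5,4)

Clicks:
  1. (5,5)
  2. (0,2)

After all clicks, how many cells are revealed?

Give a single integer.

Click 1 (5,5) count=1: revealed 1 new [(5,5)] -> total=1
Click 2 (0,2) count=0: revealed 6 new [(0,1) (0,2) (0,3) (1,1) (1,2) (1,3)] -> total=7

Answer: 7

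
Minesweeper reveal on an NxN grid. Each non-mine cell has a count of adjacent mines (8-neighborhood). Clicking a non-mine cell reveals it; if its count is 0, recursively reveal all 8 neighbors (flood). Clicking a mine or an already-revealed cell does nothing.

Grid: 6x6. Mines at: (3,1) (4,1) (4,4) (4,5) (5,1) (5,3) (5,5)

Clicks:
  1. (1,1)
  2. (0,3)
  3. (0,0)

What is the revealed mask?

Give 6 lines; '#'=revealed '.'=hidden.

Answer: ######
######
######
..####
......
......

Derivation:
Click 1 (1,1) count=0: revealed 22 new [(0,0) (0,1) (0,2) (0,3) (0,4) (0,5) (1,0) (1,1) (1,2) (1,3) (1,4) (1,5) (2,0) (2,1) (2,2) (2,3) (2,4) (2,5) (3,2) (3,3) (3,4) (3,5)] -> total=22
Click 2 (0,3) count=0: revealed 0 new [(none)] -> total=22
Click 3 (0,0) count=0: revealed 0 new [(none)] -> total=22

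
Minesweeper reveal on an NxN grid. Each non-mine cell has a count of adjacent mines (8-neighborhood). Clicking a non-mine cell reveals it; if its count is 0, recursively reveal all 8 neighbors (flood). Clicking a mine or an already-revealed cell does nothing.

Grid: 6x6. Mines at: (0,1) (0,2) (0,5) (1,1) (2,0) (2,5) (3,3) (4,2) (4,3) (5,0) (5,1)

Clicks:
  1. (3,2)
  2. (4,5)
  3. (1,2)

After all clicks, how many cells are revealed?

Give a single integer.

Answer: 8

Derivation:
Click 1 (3,2) count=3: revealed 1 new [(3,2)] -> total=1
Click 2 (4,5) count=0: revealed 6 new [(3,4) (3,5) (4,4) (4,5) (5,4) (5,5)] -> total=7
Click 3 (1,2) count=3: revealed 1 new [(1,2)] -> total=8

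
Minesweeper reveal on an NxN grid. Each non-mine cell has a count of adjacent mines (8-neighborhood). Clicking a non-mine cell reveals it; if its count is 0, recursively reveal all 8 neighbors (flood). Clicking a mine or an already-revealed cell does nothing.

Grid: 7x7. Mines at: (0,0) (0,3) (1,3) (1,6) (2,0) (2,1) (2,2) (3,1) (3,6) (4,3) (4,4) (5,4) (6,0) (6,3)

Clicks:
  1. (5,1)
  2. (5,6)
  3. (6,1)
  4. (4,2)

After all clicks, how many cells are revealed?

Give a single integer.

Click 1 (5,1) count=1: revealed 1 new [(5,1)] -> total=1
Click 2 (5,6) count=0: revealed 6 new [(4,5) (4,6) (5,5) (5,6) (6,5) (6,6)] -> total=7
Click 3 (6,1) count=1: revealed 1 new [(6,1)] -> total=8
Click 4 (4,2) count=2: revealed 1 new [(4,2)] -> total=9

Answer: 9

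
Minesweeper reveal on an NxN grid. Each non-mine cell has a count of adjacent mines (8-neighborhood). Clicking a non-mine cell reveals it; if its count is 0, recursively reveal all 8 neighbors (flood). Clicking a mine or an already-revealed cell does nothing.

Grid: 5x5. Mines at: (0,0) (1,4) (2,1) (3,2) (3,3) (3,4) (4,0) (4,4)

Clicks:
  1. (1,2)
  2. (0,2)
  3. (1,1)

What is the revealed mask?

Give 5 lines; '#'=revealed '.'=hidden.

Click 1 (1,2) count=1: revealed 1 new [(1,2)] -> total=1
Click 2 (0,2) count=0: revealed 5 new [(0,1) (0,2) (0,3) (1,1) (1,3)] -> total=6
Click 3 (1,1) count=2: revealed 0 new [(none)] -> total=6

Answer: .###.
.###.
.....
.....
.....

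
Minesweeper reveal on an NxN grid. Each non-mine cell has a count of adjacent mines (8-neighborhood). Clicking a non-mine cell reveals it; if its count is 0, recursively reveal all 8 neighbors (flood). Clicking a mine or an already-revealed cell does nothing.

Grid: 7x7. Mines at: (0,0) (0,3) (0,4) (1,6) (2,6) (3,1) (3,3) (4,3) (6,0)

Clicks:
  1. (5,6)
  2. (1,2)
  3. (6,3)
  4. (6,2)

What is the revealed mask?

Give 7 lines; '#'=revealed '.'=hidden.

Answer: .......
..#....
.......
....###
....###
.######
.######

Derivation:
Click 1 (5,6) count=0: revealed 18 new [(3,4) (3,5) (3,6) (4,4) (4,5) (4,6) (5,1) (5,2) (5,3) (5,4) (5,5) (5,6) (6,1) (6,2) (6,3) (6,4) (6,5) (6,6)] -> total=18
Click 2 (1,2) count=1: revealed 1 new [(1,2)] -> total=19
Click 3 (6,3) count=0: revealed 0 new [(none)] -> total=19
Click 4 (6,2) count=0: revealed 0 new [(none)] -> total=19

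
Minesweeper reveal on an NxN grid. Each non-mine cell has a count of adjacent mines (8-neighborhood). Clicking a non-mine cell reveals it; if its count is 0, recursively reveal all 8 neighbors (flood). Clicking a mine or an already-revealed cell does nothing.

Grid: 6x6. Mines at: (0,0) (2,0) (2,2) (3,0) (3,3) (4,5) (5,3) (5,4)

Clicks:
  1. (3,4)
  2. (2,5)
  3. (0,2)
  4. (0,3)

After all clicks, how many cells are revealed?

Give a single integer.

Answer: 15

Derivation:
Click 1 (3,4) count=2: revealed 1 new [(3,4)] -> total=1
Click 2 (2,5) count=0: revealed 14 new [(0,1) (0,2) (0,3) (0,4) (0,5) (1,1) (1,2) (1,3) (1,4) (1,5) (2,3) (2,4) (2,5) (3,5)] -> total=15
Click 3 (0,2) count=0: revealed 0 new [(none)] -> total=15
Click 4 (0,3) count=0: revealed 0 new [(none)] -> total=15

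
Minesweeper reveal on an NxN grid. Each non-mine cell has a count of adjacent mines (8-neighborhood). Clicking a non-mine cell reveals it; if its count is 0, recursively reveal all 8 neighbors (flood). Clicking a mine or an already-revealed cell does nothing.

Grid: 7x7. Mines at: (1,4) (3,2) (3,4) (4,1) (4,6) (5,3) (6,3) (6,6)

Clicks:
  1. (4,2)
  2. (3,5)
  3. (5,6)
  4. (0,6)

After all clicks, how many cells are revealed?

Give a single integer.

Answer: 10

Derivation:
Click 1 (4,2) count=3: revealed 1 new [(4,2)] -> total=1
Click 2 (3,5) count=2: revealed 1 new [(3,5)] -> total=2
Click 3 (5,6) count=2: revealed 1 new [(5,6)] -> total=3
Click 4 (0,6) count=0: revealed 7 new [(0,5) (0,6) (1,5) (1,6) (2,5) (2,6) (3,6)] -> total=10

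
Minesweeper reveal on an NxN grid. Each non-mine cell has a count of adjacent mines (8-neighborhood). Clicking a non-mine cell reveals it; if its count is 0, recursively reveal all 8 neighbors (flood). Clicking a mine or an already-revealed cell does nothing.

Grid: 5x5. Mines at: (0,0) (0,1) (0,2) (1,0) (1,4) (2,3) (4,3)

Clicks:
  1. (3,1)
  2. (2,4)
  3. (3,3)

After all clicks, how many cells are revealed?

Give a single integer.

Click 1 (3,1) count=0: revealed 9 new [(2,0) (2,1) (2,2) (3,0) (3,1) (3,2) (4,0) (4,1) (4,2)] -> total=9
Click 2 (2,4) count=2: revealed 1 new [(2,4)] -> total=10
Click 3 (3,3) count=2: revealed 1 new [(3,3)] -> total=11

Answer: 11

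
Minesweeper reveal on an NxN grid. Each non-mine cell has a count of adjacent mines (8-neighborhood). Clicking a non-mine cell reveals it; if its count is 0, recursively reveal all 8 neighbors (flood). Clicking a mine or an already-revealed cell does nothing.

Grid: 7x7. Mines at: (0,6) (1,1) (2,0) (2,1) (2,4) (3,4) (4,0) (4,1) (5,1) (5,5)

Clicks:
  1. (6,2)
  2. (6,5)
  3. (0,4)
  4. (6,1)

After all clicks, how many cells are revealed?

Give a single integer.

Answer: 11

Derivation:
Click 1 (6,2) count=1: revealed 1 new [(6,2)] -> total=1
Click 2 (6,5) count=1: revealed 1 new [(6,5)] -> total=2
Click 3 (0,4) count=0: revealed 8 new [(0,2) (0,3) (0,4) (0,5) (1,2) (1,3) (1,4) (1,5)] -> total=10
Click 4 (6,1) count=1: revealed 1 new [(6,1)] -> total=11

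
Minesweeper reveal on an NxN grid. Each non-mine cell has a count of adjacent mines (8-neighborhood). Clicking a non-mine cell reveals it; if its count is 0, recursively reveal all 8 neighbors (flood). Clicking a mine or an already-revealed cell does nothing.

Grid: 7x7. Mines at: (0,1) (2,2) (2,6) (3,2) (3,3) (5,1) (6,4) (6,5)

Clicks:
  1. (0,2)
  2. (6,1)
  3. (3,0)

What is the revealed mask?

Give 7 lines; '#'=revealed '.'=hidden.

Click 1 (0,2) count=1: revealed 1 new [(0,2)] -> total=1
Click 2 (6,1) count=1: revealed 1 new [(6,1)] -> total=2
Click 3 (3,0) count=0: revealed 8 new [(1,0) (1,1) (2,0) (2,1) (3,0) (3,1) (4,0) (4,1)] -> total=10

Answer: ..#....
##.....
##.....
##.....
##.....
.......
.#.....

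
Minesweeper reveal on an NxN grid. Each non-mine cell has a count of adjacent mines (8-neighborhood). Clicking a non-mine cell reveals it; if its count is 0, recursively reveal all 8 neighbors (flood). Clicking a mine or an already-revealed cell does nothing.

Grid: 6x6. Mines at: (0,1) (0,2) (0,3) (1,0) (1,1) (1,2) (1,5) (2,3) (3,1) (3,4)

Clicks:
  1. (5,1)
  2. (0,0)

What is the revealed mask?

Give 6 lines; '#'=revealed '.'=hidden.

Click 1 (5,1) count=0: revealed 12 new [(4,0) (4,1) (4,2) (4,3) (4,4) (4,5) (5,0) (5,1) (5,2) (5,3) (5,4) (5,5)] -> total=12
Click 2 (0,0) count=3: revealed 1 new [(0,0)] -> total=13

Answer: #.....
......
......
......
######
######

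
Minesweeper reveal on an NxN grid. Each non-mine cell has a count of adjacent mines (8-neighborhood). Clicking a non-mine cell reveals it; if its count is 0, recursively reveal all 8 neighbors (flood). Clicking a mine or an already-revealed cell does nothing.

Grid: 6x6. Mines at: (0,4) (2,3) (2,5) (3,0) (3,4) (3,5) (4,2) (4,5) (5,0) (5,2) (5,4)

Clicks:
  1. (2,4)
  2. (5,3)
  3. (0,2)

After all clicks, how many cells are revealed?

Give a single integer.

Click 1 (2,4) count=4: revealed 1 new [(2,4)] -> total=1
Click 2 (5,3) count=3: revealed 1 new [(5,3)] -> total=2
Click 3 (0,2) count=0: revealed 11 new [(0,0) (0,1) (0,2) (0,3) (1,0) (1,1) (1,2) (1,3) (2,0) (2,1) (2,2)] -> total=13

Answer: 13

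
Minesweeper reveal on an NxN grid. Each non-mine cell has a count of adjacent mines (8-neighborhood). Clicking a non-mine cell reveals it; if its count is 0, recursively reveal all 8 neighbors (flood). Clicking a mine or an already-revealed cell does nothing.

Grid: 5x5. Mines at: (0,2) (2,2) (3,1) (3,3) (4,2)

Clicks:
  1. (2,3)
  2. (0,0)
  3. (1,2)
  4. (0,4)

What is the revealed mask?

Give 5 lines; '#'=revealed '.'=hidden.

Answer: ##.##
#####
##.##
.....
.....

Derivation:
Click 1 (2,3) count=2: revealed 1 new [(2,3)] -> total=1
Click 2 (0,0) count=0: revealed 6 new [(0,0) (0,1) (1,0) (1,1) (2,0) (2,1)] -> total=7
Click 3 (1,2) count=2: revealed 1 new [(1,2)] -> total=8
Click 4 (0,4) count=0: revealed 5 new [(0,3) (0,4) (1,3) (1,4) (2,4)] -> total=13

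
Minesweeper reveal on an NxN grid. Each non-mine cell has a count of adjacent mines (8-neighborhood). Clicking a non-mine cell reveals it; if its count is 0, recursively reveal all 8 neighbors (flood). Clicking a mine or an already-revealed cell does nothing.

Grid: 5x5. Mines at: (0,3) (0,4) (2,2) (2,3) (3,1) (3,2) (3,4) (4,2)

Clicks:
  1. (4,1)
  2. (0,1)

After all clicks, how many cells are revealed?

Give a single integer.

Click 1 (4,1) count=3: revealed 1 new [(4,1)] -> total=1
Click 2 (0,1) count=0: revealed 8 new [(0,0) (0,1) (0,2) (1,0) (1,1) (1,2) (2,0) (2,1)] -> total=9

Answer: 9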